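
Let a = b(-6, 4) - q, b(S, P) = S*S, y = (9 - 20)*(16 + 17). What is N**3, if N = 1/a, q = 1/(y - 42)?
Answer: 66430125/3100001684941 ≈ 2.1429e-5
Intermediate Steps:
y = -363 (y = -11*33 = -363)
b(S, P) = S**2
q = -1/405 (q = 1/(-363 - 42) = 1/(-405) = -1/405 ≈ -0.0024691)
a = 14581/405 (a = (-6)**2 - 1*(-1/405) = 36 + 1/405 = 14581/405 ≈ 36.002)
N = 405/14581 (N = 1/(14581/405) = 405/14581 ≈ 0.027776)
N**3 = (405/14581)**3 = 66430125/3100001684941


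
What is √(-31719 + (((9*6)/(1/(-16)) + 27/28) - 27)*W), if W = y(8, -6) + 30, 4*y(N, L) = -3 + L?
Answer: I*√44231313/28 ≈ 237.52*I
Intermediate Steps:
y(N, L) = -¾ + L/4 (y(N, L) = (-3 + L)/4 = -¾ + L/4)
W = 111/4 (W = (-¾ + (¼)*(-6)) + 30 = (-¾ - 3/2) + 30 = -9/4 + 30 = 111/4 ≈ 27.750)
√(-31719 + (((9*6)/(1/(-16)) + 27/28) - 27)*W) = √(-31719 + (((9*6)/(1/(-16)) + 27/28) - 27)*(111/4)) = √(-31719 + ((54/(-1/16) + 27*(1/28)) - 27)*(111/4)) = √(-31719 + ((54*(-16) + 27/28) - 27)*(111/4)) = √(-31719 + ((-864 + 27/28) - 27)*(111/4)) = √(-31719 + (-24165/28 - 27)*(111/4)) = √(-31719 - 24921/28*111/4) = √(-31719 - 2766231/112) = √(-6318759/112) = I*√44231313/28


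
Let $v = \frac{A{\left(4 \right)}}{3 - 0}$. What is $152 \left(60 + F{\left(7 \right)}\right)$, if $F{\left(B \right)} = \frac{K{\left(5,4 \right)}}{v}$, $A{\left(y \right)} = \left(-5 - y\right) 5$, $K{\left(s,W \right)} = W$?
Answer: $\frac{136192}{15} \approx 9079.5$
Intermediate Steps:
$A{\left(y \right)} = -25 - 5 y$
$v = -15$ ($v = \frac{-25 - 20}{3 - 0} = \frac{-25 - 20}{3 + 0} = - \frac{45}{3} = \left(-45\right) \frac{1}{3} = -15$)
$F{\left(B \right)} = - \frac{4}{15}$ ($F{\left(B \right)} = \frac{4}{-15} = 4 \left(- \frac{1}{15}\right) = - \frac{4}{15}$)
$152 \left(60 + F{\left(7 \right)}\right) = 152 \left(60 - \frac{4}{15}\right) = 152 \cdot \frac{896}{15} = \frac{136192}{15}$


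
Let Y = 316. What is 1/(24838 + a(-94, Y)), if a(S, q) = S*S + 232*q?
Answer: 1/106986 ≈ 9.3470e-6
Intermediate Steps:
a(S, q) = S**2 + 232*q
1/(24838 + a(-94, Y)) = 1/(24838 + ((-94)**2 + 232*316)) = 1/(24838 + (8836 + 73312)) = 1/(24838 + 82148) = 1/106986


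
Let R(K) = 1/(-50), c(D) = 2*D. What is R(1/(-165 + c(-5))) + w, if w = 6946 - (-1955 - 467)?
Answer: 468399/50 ≈ 9368.0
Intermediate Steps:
R(K) = -1/50
w = 9368 (w = 6946 - 1*(-2422) = 6946 + 2422 = 9368)
R(1/(-165 + c(-5))) + w = -1/50 + 9368 = 468399/50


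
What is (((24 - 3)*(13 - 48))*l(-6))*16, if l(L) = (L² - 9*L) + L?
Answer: -987840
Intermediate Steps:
l(L) = L² - 8*L
(((24 - 3)*(13 - 48))*l(-6))*16 = (((24 - 3)*(13 - 48))*(-6*(-8 - 6)))*16 = ((21*(-35))*(-6*(-14)))*16 = -735*84*16 = -61740*16 = -987840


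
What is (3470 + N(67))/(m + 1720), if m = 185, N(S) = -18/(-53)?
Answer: 183928/100965 ≈ 1.8217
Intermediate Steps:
N(S) = 18/53 (N(S) = -18*(-1/53) = 18/53)
(3470 + N(67))/(m + 1720) = (3470 + 18/53)/(185 + 1720) = (183928/53)/1905 = (183928/53)*(1/1905) = 183928/100965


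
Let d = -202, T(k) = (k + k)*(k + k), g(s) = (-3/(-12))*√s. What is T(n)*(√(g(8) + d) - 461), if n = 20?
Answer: -737600 + 800*I*√(808 - 2*√2) ≈ -7.376e+5 + 22700.0*I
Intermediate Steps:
g(s) = √s/4 (g(s) = (-3*(-1/12))*√s = √s/4)
T(k) = 4*k² (T(k) = (2*k)*(2*k) = 4*k²)
T(n)*(√(g(8) + d) - 461) = (4*20²)*(√(√8/4 - 202) - 461) = (4*400)*(√((2*√2)/4 - 202) - 461) = 1600*(√(√2/2 - 202) - 461) = 1600*(√(-202 + √2/2) - 461) = 1600*(-461 + √(-202 + √2/2)) = -737600 + 1600*√(-202 + √2/2)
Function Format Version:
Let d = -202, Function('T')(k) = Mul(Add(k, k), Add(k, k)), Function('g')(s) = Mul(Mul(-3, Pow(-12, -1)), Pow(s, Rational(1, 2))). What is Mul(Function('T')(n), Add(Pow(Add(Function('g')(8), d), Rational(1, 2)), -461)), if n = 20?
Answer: Add(-737600, Mul(800, I, Pow(Add(808, Mul(-2, Pow(2, Rational(1, 2)))), Rational(1, 2)))) ≈ Add(-7.3760e+5, Mul(22700., I))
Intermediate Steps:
Function('g')(s) = Mul(Rational(1, 4), Pow(s, Rational(1, 2))) (Function('g')(s) = Mul(Mul(-3, Rational(-1, 12)), Pow(s, Rational(1, 2))) = Mul(Rational(1, 4), Pow(s, Rational(1, 2))))
Function('T')(k) = Mul(4, Pow(k, 2)) (Function('T')(k) = Mul(Mul(2, k), Mul(2, k)) = Mul(4, Pow(k, 2)))
Mul(Function('T')(n), Add(Pow(Add(Function('g')(8), d), Rational(1, 2)), -461)) = Mul(Mul(4, Pow(20, 2)), Add(Pow(Add(Mul(Rational(1, 4), Pow(8, Rational(1, 2))), -202), Rational(1, 2)), -461)) = Mul(Mul(4, 400), Add(Pow(Add(Mul(Rational(1, 4), Mul(2, Pow(2, Rational(1, 2)))), -202), Rational(1, 2)), -461)) = Mul(1600, Add(Pow(Add(Mul(Rational(1, 2), Pow(2, Rational(1, 2))), -202), Rational(1, 2)), -461)) = Mul(1600, Add(Pow(Add(-202, Mul(Rational(1, 2), Pow(2, Rational(1, 2)))), Rational(1, 2)), -461)) = Mul(1600, Add(-461, Pow(Add(-202, Mul(Rational(1, 2), Pow(2, Rational(1, 2)))), Rational(1, 2)))) = Add(-737600, Mul(1600, Pow(Add(-202, Mul(Rational(1, 2), Pow(2, Rational(1, 2)))), Rational(1, 2))))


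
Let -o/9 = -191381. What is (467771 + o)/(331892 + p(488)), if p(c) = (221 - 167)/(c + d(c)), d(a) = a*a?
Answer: 87108634400/13200008633 ≈ 6.5991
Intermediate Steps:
o = 1722429 (o = -9*(-191381) = 1722429)
d(a) = a**2
p(c) = 54/(c + c**2) (p(c) = (221 - 167)/(c + c**2) = 54/(c + c**2))
(467771 + o)/(331892 + p(488)) = (467771 + 1722429)/(331892 + 54/(488*(1 + 488))) = 2190200/(331892 + 54*(1/488)/489) = 2190200/(331892 + 54*(1/488)*(1/489)) = 2190200/(331892 + 9/39772) = 2190200/(13200008633/39772) = 2190200*(39772/13200008633) = 87108634400/13200008633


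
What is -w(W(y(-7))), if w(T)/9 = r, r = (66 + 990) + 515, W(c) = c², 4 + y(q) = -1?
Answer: -14139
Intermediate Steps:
y(q) = -5 (y(q) = -4 - 1 = -5)
r = 1571 (r = 1056 + 515 = 1571)
w(T) = 14139 (w(T) = 9*1571 = 14139)
-w(W(y(-7))) = -1*14139 = -14139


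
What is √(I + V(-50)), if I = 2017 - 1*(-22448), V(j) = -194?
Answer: √24271 ≈ 155.79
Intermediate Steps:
I = 24465 (I = 2017 + 22448 = 24465)
√(I + V(-50)) = √(24465 - 194) = √24271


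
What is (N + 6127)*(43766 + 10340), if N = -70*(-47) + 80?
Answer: 513844682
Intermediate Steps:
N = 3370 (N = 3290 + 80 = 3370)
(N + 6127)*(43766 + 10340) = (3370 + 6127)*(43766 + 10340) = 9497*54106 = 513844682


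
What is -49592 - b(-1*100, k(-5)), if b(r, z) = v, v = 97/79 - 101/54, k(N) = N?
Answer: -211556731/4266 ≈ -49591.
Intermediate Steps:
v = -2741/4266 (v = 97*(1/79) - 101*1/54 = 97/79 - 101/54 = -2741/4266 ≈ -0.64252)
b(r, z) = -2741/4266
-49592 - b(-1*100, k(-5)) = -49592 - 1*(-2741/4266) = -49592 + 2741/4266 = -211556731/4266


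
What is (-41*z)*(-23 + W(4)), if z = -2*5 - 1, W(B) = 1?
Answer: -9922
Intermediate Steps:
z = -11 (z = -10 - 1 = -11)
(-41*z)*(-23 + W(4)) = (-41*(-11))*(-23 + 1) = 451*(-22) = -9922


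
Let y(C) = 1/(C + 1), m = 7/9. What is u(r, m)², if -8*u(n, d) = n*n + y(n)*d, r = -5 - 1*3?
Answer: 330625/5184 ≈ 63.778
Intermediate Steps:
r = -8 (r = -5 - 3 = -8)
m = 7/9 (m = 7*(⅑) = 7/9 ≈ 0.77778)
y(C) = 1/(1 + C)
u(n, d) = -n²/8 - d/(8*(1 + n)) (u(n, d) = -(n*n + d/(1 + n))/8 = -(n² + d/(1 + n))/8 = -n²/8 - d/(8*(1 + n)))
u(r, m)² = ((-1*7/9 + (-8)²*(-1 - 1*(-8)))/(8*(1 - 8)))² = ((⅛)*(-7/9 + 64*(-1 + 8))/(-7))² = ((⅛)*(-⅐)*(-7/9 + 64*7))² = ((⅛)*(-⅐)*(-7/9 + 448))² = ((⅛)*(-⅐)*(4025/9))² = (-575/72)² = 330625/5184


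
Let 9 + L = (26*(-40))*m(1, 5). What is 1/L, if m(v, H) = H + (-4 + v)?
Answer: -1/2089 ≈ -0.00047870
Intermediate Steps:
m(v, H) = -4 + H + v
L = -2089 (L = -9 + (26*(-40))*(-4 + 5 + 1) = -9 - 1040*2 = -9 - 2080 = -2089)
1/L = 1/(-2089) = -1/2089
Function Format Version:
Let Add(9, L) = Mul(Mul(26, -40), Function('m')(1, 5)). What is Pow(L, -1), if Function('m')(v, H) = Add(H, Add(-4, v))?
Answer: Rational(-1, 2089) ≈ -0.00047870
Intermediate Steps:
Function('m')(v, H) = Add(-4, H, v)
L = -2089 (L = Add(-9, Mul(Mul(26, -40), Add(-4, 5, 1))) = Add(-9, Mul(-1040, 2)) = Add(-9, -2080) = -2089)
Pow(L, -1) = Pow(-2089, -1) = Rational(-1, 2089)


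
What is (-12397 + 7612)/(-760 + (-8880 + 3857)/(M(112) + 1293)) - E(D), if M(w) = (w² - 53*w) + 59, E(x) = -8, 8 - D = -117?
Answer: 86525584/6054623 ≈ 14.291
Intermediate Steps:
D = 125 (D = 8 - 1*(-117) = 8 + 117 = 125)
M(w) = 59 + w² - 53*w
(-12397 + 7612)/(-760 + (-8880 + 3857)/(M(112) + 1293)) - E(D) = (-12397 + 7612)/(-760 + (-8880 + 3857)/((59 + 112² - 53*112) + 1293)) - 1*(-8) = -4785/(-760 - 5023/((59 + 12544 - 5936) + 1293)) + 8 = -4785/(-760 - 5023/(6667 + 1293)) + 8 = -4785/(-760 - 5023/7960) + 8 = -4785/(-6054623/7960) + 8 = -4785*(-7960/6054623) + 8 = 38088600/6054623 + 8 = 86525584/6054623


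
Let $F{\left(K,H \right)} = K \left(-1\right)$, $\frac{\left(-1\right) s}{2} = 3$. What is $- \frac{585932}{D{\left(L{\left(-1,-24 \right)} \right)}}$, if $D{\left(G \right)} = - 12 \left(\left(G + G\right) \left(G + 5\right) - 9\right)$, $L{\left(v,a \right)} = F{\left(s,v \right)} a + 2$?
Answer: $\frac{146483}{116697} \approx 1.2552$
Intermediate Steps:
$s = -6$ ($s = \left(-2\right) 3 = -6$)
$F{\left(K,H \right)} = - K$
$L{\left(v,a \right)} = 2 + 6 a$ ($L{\left(v,a \right)} = \left(-1\right) \left(-6\right) a + 2 = 6 a + 2 = 2 + 6 a$)
$D{\left(G \right)} = 108 - 24 G \left(5 + G\right)$ ($D{\left(G \right)} = - 12 \left(2 G \left(5 + G\right) - 9\right) = - 12 \left(-9 + 2 G \left(5 + G\right)\right) = 108 - 24 G \left(5 + G\right)$)
$- \frac{585932}{D{\left(L{\left(-1,-24 \right)} \right)}} = - \frac{585932}{108 - 120 \left(2 + 6 \left(-24\right)\right) - 24 \left(2 + 6 \left(-24\right)\right)^{2}} = - \frac{585932}{108 - 120 \left(2 - 144\right) - 24 \left(2 - 144\right)^{2}} = - \frac{585932}{108 - -17040 - 24 \left(-142\right)^{2}} = - \frac{585932}{108 + 17040 - 483936} = - \frac{585932}{-466788} = \left(-585932\right) \left(- \frac{1}{466788}\right) = \frac{146483}{116697}$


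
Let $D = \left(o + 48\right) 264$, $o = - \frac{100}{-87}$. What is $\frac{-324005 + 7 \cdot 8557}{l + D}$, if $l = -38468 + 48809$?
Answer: $- \frac{7659074}{676177} \approx -11.327$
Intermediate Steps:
$o = \frac{100}{87}$ ($o = \left(-100\right) \left(- \frac{1}{87}\right) = \frac{100}{87} \approx 1.1494$)
$D = \frac{376288}{29}$ ($D = \left(\frac{100}{87} + 48\right) 264 = \frac{4276}{87} \cdot 264 = \frac{376288}{29} \approx 12975.0$)
$l = 10341$
$\frac{-324005 + 7 \cdot 8557}{l + D} = \frac{-324005 + 7 \cdot 8557}{10341 + \frac{376288}{29}} = \frac{-324005 + 59899}{\frac{676177}{29}} = \left(-264106\right) \frac{29}{676177} = - \frac{7659074}{676177}$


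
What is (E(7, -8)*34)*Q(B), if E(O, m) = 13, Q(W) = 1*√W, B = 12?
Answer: 884*√3 ≈ 1531.1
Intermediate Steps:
Q(W) = √W
(E(7, -8)*34)*Q(B) = (13*34)*√12 = 442*(2*√3) = 884*√3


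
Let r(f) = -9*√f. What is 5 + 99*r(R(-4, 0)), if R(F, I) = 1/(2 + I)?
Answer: 5 - 891*√2/2 ≈ -625.03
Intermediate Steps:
5 + 99*r(R(-4, 0)) = 5 + 99*(-9/√(2 + 0)) = 5 + 99*(-9*√2/2) = 5 - 891*√2/2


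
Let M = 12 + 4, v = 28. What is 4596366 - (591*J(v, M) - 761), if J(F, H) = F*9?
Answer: 4448195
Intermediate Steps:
M = 16
J(F, H) = 9*F
4596366 - (591*J(v, M) - 761) = 4596366 - (591*(9*28) - 761) = 4596366 - (591*252 - 761) = 4596366 - (148932 - 761) = 4596366 - 1*148171 = 4596366 - 148171 = 4448195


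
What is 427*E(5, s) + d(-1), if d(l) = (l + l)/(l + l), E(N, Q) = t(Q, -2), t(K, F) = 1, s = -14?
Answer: 428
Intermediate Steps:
E(N, Q) = 1
d(l) = 1 (d(l) = (2*l)/((2*l)) = (2*l)*(1/(2*l)) = 1)
427*E(5, s) + d(-1) = 427*1 + 1 = 427 + 1 = 428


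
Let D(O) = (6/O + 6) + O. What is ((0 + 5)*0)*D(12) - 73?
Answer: -73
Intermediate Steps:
D(O) = 6 + O + 6/O (D(O) = (6 + 6/O) + O = 6 + O + 6/O)
((0 + 5)*0)*D(12) - 73 = ((0 + 5)*0)*(6 + 12 + 6/12) - 73 = (5*0)*(6 + 12 + 6*(1/12)) - 73 = 0*(6 + 12 + 1/2) - 73 = 0*(37/2) - 73 = 0 - 73 = -73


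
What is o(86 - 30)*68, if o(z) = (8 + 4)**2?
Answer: 9792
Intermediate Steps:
o(z) = 144 (o(z) = 12**2 = 144)
o(86 - 30)*68 = 144*68 = 9792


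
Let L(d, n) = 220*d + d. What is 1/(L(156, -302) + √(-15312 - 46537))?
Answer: 34476/1188656425 - I*√61849/1188656425 ≈ 2.9004e-5 - 2.0922e-7*I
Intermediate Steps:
L(d, n) = 221*d
1/(L(156, -302) + √(-15312 - 46537)) = 1/(221*156 + √(-15312 - 46537)) = 1/(34476 + √(-61849)) = 1/(34476 + I*√61849)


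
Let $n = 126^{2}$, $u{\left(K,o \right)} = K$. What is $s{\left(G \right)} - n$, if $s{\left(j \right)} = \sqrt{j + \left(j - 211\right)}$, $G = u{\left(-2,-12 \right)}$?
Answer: $-15876 + i \sqrt{215} \approx -15876.0 + 14.663 i$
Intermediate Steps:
$G = -2$
$s{\left(j \right)} = \sqrt{-211 + 2 j}$ ($s{\left(j \right)} = \sqrt{j + \left(-211 + j\right)} = \sqrt{-211 + 2 j}$)
$n = 15876$
$s{\left(G \right)} - n = \sqrt{-211 + 2 \left(-2\right)} - 15876 = \sqrt{-211 - 4} - 15876 = \sqrt{-215} - 15876 = i \sqrt{215} - 15876 = -15876 + i \sqrt{215}$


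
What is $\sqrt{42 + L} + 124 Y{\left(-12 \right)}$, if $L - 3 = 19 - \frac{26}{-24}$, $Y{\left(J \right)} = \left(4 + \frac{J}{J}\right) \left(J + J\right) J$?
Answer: $178560 + \frac{\sqrt{2343}}{6} \approx 1.7857 \cdot 10^{5}$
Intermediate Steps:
$Y{\left(J \right)} = 10 J^{2}$ ($Y{\left(J \right)} = \left(4 + 1\right) 2 J J = 5 \cdot 2 J^{2} = 10 J^{2}$)
$L = \frac{277}{12}$ ($L = 3 + \left(19 - \frac{26}{-24}\right) = 3 + \left(19 - - \frac{13}{12}\right) = 3 + \left(19 + \frac{13}{12}\right) = 3 + \frac{241}{12} = \frac{277}{12} \approx 23.083$)
$\sqrt{42 + L} + 124 Y{\left(-12 \right)} = \sqrt{42 + \frac{277}{12}} + 124 \cdot 10 \left(-12\right)^{2} = \sqrt{\frac{781}{12}} + 124 \cdot 10 \cdot 144 = \frac{\sqrt{2343}}{6} + 124 \cdot 1440 = \frac{\sqrt{2343}}{6} + 178560 = 178560 + \frac{\sqrt{2343}}{6}$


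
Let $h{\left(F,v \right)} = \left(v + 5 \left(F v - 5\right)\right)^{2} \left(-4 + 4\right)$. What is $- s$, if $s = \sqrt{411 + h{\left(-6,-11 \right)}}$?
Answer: $- \sqrt{411} \approx -20.273$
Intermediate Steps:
$h{\left(F,v \right)} = 0$ ($h{\left(F,v \right)} = \left(v + 5 \left(-5 + F v\right)\right)^{2} \cdot 0 = \left(v + \left(-25 + 5 F v\right)\right)^{2} \cdot 0 = \left(-25 + v + 5 F v\right)^{2} \cdot 0 = 0$)
$s = \sqrt{411}$ ($s = \sqrt{411 + 0} = \sqrt{411} \approx 20.273$)
$- s = - \sqrt{411}$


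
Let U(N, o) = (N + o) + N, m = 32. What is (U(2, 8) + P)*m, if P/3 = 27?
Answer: 2976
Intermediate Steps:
U(N, o) = o + 2*N
P = 81 (P = 3*27 = 81)
(U(2, 8) + P)*m = ((8 + 2*2) + 81)*32 = ((8 + 4) + 81)*32 = (12 + 81)*32 = 93*32 = 2976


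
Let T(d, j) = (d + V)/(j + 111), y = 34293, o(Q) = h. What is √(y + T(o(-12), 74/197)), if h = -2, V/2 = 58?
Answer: 3*√1834377721879/21941 ≈ 185.19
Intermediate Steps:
V = 116 (V = 2*58 = 116)
o(Q) = -2
T(d, j) = (116 + d)/(111 + j) (T(d, j) = (d + 116)/(j + 111) = (116 + d)/(111 + j))
√(y + T(o(-12), 74/197)) = √(34293 + (116 - 2)/(111 + 74/197)) = √(34293 + 114/(111 + 74*(1/197))) = √(34293 + 114/(111 + 74/197)) = √(34293 + 114/(21941/197)) = √(34293 + (197/21941)*114) = √(34293 + 22458/21941) = √(752445171/21941) = 3*√1834377721879/21941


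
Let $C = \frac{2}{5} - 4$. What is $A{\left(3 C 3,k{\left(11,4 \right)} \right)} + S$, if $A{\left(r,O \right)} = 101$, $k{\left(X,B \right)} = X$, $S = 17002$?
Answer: $17103$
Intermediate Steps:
$C = - \frac{18}{5}$ ($C = 2 \cdot \frac{1}{5} - 4 = \frac{2}{5} - 4 = - \frac{18}{5} \approx -3.6$)
$A{\left(3 C 3,k{\left(11,4 \right)} \right)} + S = 101 + 17002 = 17103$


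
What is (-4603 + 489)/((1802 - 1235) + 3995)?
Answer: -2057/2281 ≈ -0.90180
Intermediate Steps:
(-4603 + 489)/((1802 - 1235) + 3995) = -4114/(567 + 3995) = -4114/4562 = -4114*1/4562 = -2057/2281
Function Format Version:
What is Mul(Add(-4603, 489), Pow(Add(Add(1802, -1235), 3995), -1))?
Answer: Rational(-2057, 2281) ≈ -0.90180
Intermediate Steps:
Mul(Add(-4603, 489), Pow(Add(Add(1802, -1235), 3995), -1)) = Mul(-4114, Pow(Add(567, 3995), -1)) = Mul(-4114, Pow(4562, -1)) = Mul(-4114, Rational(1, 4562)) = Rational(-2057, 2281)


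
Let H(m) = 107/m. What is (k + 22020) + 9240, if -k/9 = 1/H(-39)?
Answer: 3345171/107 ≈ 31263.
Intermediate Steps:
k = 351/107 (k = -9/(107/(-39)) = -9/(107*(-1/39)) = -9/(-107/39) = -9*(-39/107) = 351/107 ≈ 3.2804)
(k + 22020) + 9240 = (351/107 + 22020) + 9240 = 2356491/107 + 9240 = 3345171/107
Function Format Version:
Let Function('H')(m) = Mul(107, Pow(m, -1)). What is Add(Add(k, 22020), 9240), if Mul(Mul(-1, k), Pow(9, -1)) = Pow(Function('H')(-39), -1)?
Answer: Rational(3345171, 107) ≈ 31263.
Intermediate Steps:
k = Rational(351, 107) (k = Mul(-9, Pow(Mul(107, Pow(-39, -1)), -1)) = Mul(-9, Pow(Mul(107, Rational(-1, 39)), -1)) = Mul(-9, Pow(Rational(-107, 39), -1)) = Mul(-9, Rational(-39, 107)) = Rational(351, 107) ≈ 3.2804)
Add(Add(k, 22020), 9240) = Add(Add(Rational(351, 107), 22020), 9240) = Add(Rational(2356491, 107), 9240) = Rational(3345171, 107)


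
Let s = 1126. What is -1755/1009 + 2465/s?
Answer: 511055/1136134 ≈ 0.44982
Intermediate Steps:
-1755/1009 + 2465/s = -1755/1009 + 2465/1126 = 511055/1136134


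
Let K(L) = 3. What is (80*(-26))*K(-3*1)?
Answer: -6240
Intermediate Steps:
(80*(-26))*K(-3*1) = (80*(-26))*3 = -2080*3 = -6240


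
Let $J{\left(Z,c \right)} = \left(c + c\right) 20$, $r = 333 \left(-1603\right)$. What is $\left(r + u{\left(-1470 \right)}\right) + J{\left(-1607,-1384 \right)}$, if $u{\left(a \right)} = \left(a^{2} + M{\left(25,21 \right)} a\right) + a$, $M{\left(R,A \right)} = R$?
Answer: $1533521$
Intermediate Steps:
$r = -533799$
$J{\left(Z,c \right)} = 40 c$ ($J{\left(Z,c \right)} = 2 c 20 = 40 c$)
$u{\left(a \right)} = a^{2} + 26 a$ ($u{\left(a \right)} = \left(a^{2} + 25 a\right) + a = a^{2} + 26 a$)
$\left(r + u{\left(-1470 \right)}\right) + J{\left(-1607,-1384 \right)} = \left(-533799 - 1470 \left(26 - 1470\right)\right) + 40 \left(-1384\right) = \left(-533799 - -2122680\right) - 55360 = \left(-533799 + 2122680\right) - 55360 = 1588881 - 55360 = 1533521$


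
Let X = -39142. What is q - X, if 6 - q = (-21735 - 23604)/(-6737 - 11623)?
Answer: 14092391/360 ≈ 39146.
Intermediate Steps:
q = 1271/360 (q = 6 - (-21735 - 23604)/(-6737 - 11623) = 6 - (-45339)/(-18360) = 6 - (-45339)*(-1)/18360 = 6 - 1*889/360 = 6 - 889/360 = 1271/360 ≈ 3.5306)
q - X = 1271/360 - 1*(-39142) = 1271/360 + 39142 = 14092391/360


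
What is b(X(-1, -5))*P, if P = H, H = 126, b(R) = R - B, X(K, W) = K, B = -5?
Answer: 504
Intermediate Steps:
b(R) = 5 + R (b(R) = R - 1*(-5) = R + 5 = 5 + R)
P = 126
b(X(-1, -5))*P = (5 - 1)*126 = 4*126 = 504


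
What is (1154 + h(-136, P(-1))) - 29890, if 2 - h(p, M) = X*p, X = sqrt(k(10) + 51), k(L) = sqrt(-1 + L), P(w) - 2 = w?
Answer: -28734 + 408*sqrt(6) ≈ -27735.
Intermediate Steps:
P(w) = 2 + w
X = 3*sqrt(6) (X = sqrt(sqrt(-1 + 10) + 51) = sqrt(sqrt(9) + 51) = sqrt(3 + 51) = sqrt(54) = 3*sqrt(6) ≈ 7.3485)
h(p, M) = 2 - 3*p*sqrt(6) (h(p, M) = 2 - 3*sqrt(6)*p = 2 - 3*p*sqrt(6))
(1154 + h(-136, P(-1))) - 29890 = (1154 + (2 - 3*(-136)*sqrt(6))) - 29890 = (1154 + (2 + 408*sqrt(6))) - 29890 = (1156 + 408*sqrt(6)) - 29890 = -28734 + 408*sqrt(6)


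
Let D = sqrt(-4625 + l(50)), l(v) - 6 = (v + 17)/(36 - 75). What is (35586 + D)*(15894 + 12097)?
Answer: 996087726 + 111964*I*sqrt(439257)/39 ≈ 9.9609e+8 + 1.9027e+6*I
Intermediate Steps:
l(v) = 217/39 - v/39 (l(v) = 6 + (v + 17)/(36 - 75) = 6 + (17 + v)/(-39) = 6 + (17 + v)*(-1/39) = 6 + (-17/39 - v/39) = 217/39 - v/39)
D = 4*I*sqrt(439257)/39 (D = sqrt(-4625 + (217/39 - 1/39*50)) = sqrt(-4625 + (217/39 - 50/39)) = sqrt(-4625 + 167/39) = sqrt(-180208/39) = 4*I*sqrt(439257)/39 ≈ 67.976*I)
(35586 + D)*(15894 + 12097) = (35586 + 4*I*sqrt(439257)/39)*(15894 + 12097) = (35586 + 4*I*sqrt(439257)/39)*27991 = 996087726 + 111964*I*sqrt(439257)/39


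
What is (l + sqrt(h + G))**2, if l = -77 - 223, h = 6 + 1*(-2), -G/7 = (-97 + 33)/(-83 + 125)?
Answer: 270044/3 - 400*sqrt(33) ≈ 87717.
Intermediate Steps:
G = 32/3 (G = -7*(-97 + 33)/(-83 + 125) = -(-448)/42 = -7*(-32/21) = 32/3 ≈ 10.667)
h = 4 (h = 6 - 2 = 4)
l = -300
(l + sqrt(h + G))**2 = (-300 + sqrt(4 + 32/3))**2 = (-300 + sqrt(44/3))**2 = (-300 + 2*sqrt(33)/3)**2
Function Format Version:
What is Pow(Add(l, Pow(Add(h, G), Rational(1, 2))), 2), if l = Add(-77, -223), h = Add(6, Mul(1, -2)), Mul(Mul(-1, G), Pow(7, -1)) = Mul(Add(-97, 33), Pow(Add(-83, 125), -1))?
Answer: Add(Rational(270044, 3), Mul(-400, Pow(33, Rational(1, 2)))) ≈ 87717.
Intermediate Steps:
G = Rational(32, 3) (G = Mul(-7, Mul(Add(-97, 33), Pow(Add(-83, 125), -1))) = Mul(-7, Mul(-64, Pow(42, -1))) = Mul(-7, Mul(-64, Rational(1, 42))) = Mul(-7, Rational(-32, 21)) = Rational(32, 3) ≈ 10.667)
h = 4 (h = Add(6, -2) = 4)
l = -300
Pow(Add(l, Pow(Add(h, G), Rational(1, 2))), 2) = Pow(Add(-300, Pow(Add(4, Rational(32, 3)), Rational(1, 2))), 2) = Pow(Add(-300, Pow(Rational(44, 3), Rational(1, 2))), 2) = Pow(Add(-300, Mul(Rational(2, 3), Pow(33, Rational(1, 2)))), 2)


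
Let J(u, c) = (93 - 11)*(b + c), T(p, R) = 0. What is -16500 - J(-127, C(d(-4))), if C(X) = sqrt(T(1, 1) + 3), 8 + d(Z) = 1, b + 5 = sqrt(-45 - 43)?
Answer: -16090 - 82*sqrt(3) - 164*I*sqrt(22) ≈ -16232.0 - 769.23*I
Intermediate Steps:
b = -5 + 2*I*sqrt(22) (b = -5 + sqrt(-45 - 43) = -5 + sqrt(-88) = -5 + 2*I*sqrt(22) ≈ -5.0 + 9.3808*I)
d(Z) = -7 (d(Z) = -8 + 1 = -7)
C(X) = sqrt(3) (C(X) = sqrt(0 + 3) = sqrt(3))
J(u, c) = -410 + 82*c + 164*I*sqrt(22) (J(u, c) = (93 - 11)*((-5 + 2*I*sqrt(22)) + c) = 82*(-5 + c + 2*I*sqrt(22)) = -410 + 82*c + 164*I*sqrt(22))
-16500 - J(-127, C(d(-4))) = -16500 - (-410 + 82*sqrt(3) + 164*I*sqrt(22)) = -16500 + (410 - 82*sqrt(3) - 164*I*sqrt(22)) = -16090 - 82*sqrt(3) - 164*I*sqrt(22)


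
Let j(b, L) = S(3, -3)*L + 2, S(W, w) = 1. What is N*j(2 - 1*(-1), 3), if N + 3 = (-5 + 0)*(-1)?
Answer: 10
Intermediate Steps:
j(b, L) = 2 + L (j(b, L) = 1*L + 2 = L + 2 = 2 + L)
N = 2 (N = -3 + (-5 + 0)*(-1) = -3 - 5*(-1) = -3 + 5 = 2)
N*j(2 - 1*(-1), 3) = 2*(2 + 3) = 2*5 = 10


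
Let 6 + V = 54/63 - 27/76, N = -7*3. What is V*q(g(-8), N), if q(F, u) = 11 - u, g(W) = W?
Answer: -23400/133 ≈ -175.94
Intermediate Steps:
N = -21
V = -2925/532 (V = -6 + (54/63 - 27/76) = -6 + (54*(1/63) - 27*1/76) = -6 + (6/7 - 27/76) = -6 + 267/532 = -2925/532 ≈ -5.4981)
V*q(g(-8), N) = -2925*(11 - 1*(-21))/532 = -2925*(11 + 21)/532 = -2925/532*32 = -23400/133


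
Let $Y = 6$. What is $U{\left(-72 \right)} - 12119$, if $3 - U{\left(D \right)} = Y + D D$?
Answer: $-17306$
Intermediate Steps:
$U{\left(D \right)} = -3 - D^{2}$ ($U{\left(D \right)} = 3 - \left(6 + D D\right) = 3 - \left(6 + D^{2}\right) = -3 - D^{2}$)
$U{\left(-72 \right)} - 12119 = \left(-3 - \left(-72\right)^{2}\right) - 12119 = \left(-3 - 5184\right) - 12119 = -5187 - 12119 = -17306$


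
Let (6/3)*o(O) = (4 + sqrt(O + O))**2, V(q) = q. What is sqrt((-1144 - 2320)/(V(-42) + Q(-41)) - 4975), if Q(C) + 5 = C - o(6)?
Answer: I*sqrt(251993 + 19900*sqrt(3))/sqrt(51 + 4*sqrt(3)) ≈ 70.321*I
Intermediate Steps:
o(O) = (4 + sqrt(2)*sqrt(O))**2/2 (o(O) = (4 + sqrt(O + O))**2/2 = (4 + sqrt(2*O))**2/2 = (4 + sqrt(2)*sqrt(O))**2/2)
Q(C) = -5 + C - (4 + 2*sqrt(3))**2/2 (Q(C) = -5 + (C - (4 + sqrt(2)*sqrt(6))**2/2) = -5 + (C - (4 + 2*sqrt(3))**2/2) = -5 + C - (4 + 2*sqrt(3))**2/2)
sqrt((-1144 - 2320)/(V(-42) + Q(-41)) - 4975) = sqrt((-1144 - 2320)/(-42 + (-19 - 41 - 8*sqrt(3))) - 4975) = sqrt(-3464/(-42 + (-60 - 8*sqrt(3))) - 4975) = sqrt(-3464/(-102 - 8*sqrt(3)) - 4975) = sqrt(-4975 - 3464/(-102 - 8*sqrt(3)))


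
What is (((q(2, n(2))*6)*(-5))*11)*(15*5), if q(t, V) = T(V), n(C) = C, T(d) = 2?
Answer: -49500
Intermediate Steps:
q(t, V) = 2
(((q(2, n(2))*6)*(-5))*11)*(15*5) = (((2*6)*(-5))*11)*(15*5) = ((12*(-5))*11)*75 = -60*11*75 = -660*75 = -49500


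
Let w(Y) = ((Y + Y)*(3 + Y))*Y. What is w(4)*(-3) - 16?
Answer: -688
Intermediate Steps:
w(Y) = 2*Y**2*(3 + Y) (w(Y) = ((2*Y)*(3 + Y))*Y = (2*Y*(3 + Y))*Y = 2*Y**2*(3 + Y))
w(4)*(-3) - 16 = (2*4**2*(3 + 4))*(-3) - 16 = (2*16*7)*(-3) - 16 = 224*(-3) - 16 = -672 - 16 = -688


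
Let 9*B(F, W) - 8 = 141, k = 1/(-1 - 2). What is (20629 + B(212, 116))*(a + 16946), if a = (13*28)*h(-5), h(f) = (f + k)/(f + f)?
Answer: 9554424524/27 ≈ 3.5387e+8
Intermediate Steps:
k = -1/3 (k = 1/(-3) = -1/3 ≈ -0.33333)
B(F, W) = 149/9 (B(F, W) = 8/9 + (1/9)*141 = 8/9 + 47/3 = 149/9)
h(f) = (-1/3 + f)/(2*f) (h(f) = (f - 1/3)/(f + f) = (-1/3 + f)/((2*f)) = (-1/3 + f)*(1/(2*f)) = (-1/3 + f)/(2*f))
a = 2912/15 (a = (13*28)*((1/6)*(-1 + 3*(-5))/(-5)) = 364*((1/6)*(-1/5)*(-1 - 15)) = 364*((1/6)*(-1/5)*(-16)) = 364*(8/15) = 2912/15 ≈ 194.13)
(20629 + B(212, 116))*(a + 16946) = (20629 + 149/9)*(2912/15 + 16946) = (185810/9)*(257102/15) = 9554424524/27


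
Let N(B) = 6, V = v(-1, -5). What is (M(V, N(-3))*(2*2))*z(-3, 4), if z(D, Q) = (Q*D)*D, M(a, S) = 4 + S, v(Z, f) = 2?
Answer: 1440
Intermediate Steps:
V = 2
z(D, Q) = Q*D² (z(D, Q) = (D*Q)*D = Q*D²)
(M(V, N(-3))*(2*2))*z(-3, 4) = ((4 + 6)*(2*2))*(4*(-3)²) = (10*4)*(4*9) = 40*36 = 1440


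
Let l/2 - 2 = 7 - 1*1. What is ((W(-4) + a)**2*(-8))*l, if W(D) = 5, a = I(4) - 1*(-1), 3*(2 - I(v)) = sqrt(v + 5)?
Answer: -6272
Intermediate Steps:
l = 16 (l = 4 + 2*(7 - 1*1) = 4 + 2*(7 - 1) = 4 + 2*6 = 4 + 12 = 16)
I(v) = 2 - sqrt(5 + v)/3 (I(v) = 2 - sqrt(v + 5)/3 = 2 - sqrt(5 + v)/3)
a = 2 (a = (2 - sqrt(5 + 4)/3) - 1*(-1) = (2 - sqrt(9)/3) + 1 = (2 - 1/3*3) + 1 = (2 - 1) + 1 = 1 + 1 = 2)
((W(-4) + a)**2*(-8))*l = ((5 + 2)**2*(-8))*16 = (7**2*(-8))*16 = (49*(-8))*16 = -392*16 = -6272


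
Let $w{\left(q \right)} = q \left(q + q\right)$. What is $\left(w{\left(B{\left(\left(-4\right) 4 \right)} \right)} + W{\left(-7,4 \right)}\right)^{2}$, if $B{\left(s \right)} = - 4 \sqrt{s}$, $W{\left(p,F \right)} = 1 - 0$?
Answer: $261121$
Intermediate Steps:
$W{\left(p,F \right)} = 1$ ($W{\left(p,F \right)} = 1 + 0 = 1$)
$w{\left(q \right)} = 2 q^{2}$ ($w{\left(q \right)} = q 2 q = 2 q^{2}$)
$\left(w{\left(B{\left(\left(-4\right) 4 \right)} \right)} + W{\left(-7,4 \right)}\right)^{2} = \left(2 \left(- 4 \sqrt{\left(-4\right) 4}\right)^{2} + 1\right)^{2} = \left(2 \left(- 4 \sqrt{-16}\right)^{2} + 1\right)^{2} = \left(2 \left(- 4 \cdot 4 i\right)^{2} + 1\right)^{2} = \left(2 \left(- 16 i\right)^{2} + 1\right)^{2} = \left(2 \left(-256\right) + 1\right)^{2} = \left(-512 + 1\right)^{2} = \left(-511\right)^{2} = 261121$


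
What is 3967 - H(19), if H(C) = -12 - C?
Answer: 3998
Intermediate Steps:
3967 - H(19) = 3967 - (-12 - 1*19) = 3967 - (-12 - 19) = 3967 - 1*(-31) = 3967 + 31 = 3998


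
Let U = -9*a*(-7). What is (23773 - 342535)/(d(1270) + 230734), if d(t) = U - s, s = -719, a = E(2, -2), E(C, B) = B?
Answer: -35418/25703 ≈ -1.3780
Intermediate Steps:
a = -2
U = -126 (U = -9*(-2)*(-7) = 18*(-7) = -126)
d(t) = 593 (d(t) = -126 - 1*(-719) = -126 + 719 = 593)
(23773 - 342535)/(d(1270) + 230734) = (23773 - 342535)/(593 + 230734) = -318762/231327 = -318762*1/231327 = -35418/25703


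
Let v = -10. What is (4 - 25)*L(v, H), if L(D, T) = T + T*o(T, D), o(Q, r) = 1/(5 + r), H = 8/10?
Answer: -336/25 ≈ -13.440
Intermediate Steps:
H = 4/5 (H = 8*(1/10) = 4/5 ≈ 0.80000)
L(D, T) = T + T/(5 + D)
(4 - 25)*L(v, H) = (4 - 25)*(4*(6 - 10)/(5*(5 - 10))) = -84*(-4)/(5*(-5)) = -84*(-1)*(-4)/(5*5) = -21*16/25 = -336/25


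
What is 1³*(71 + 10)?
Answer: 81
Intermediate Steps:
1³*(71 + 10) = 1*81 = 81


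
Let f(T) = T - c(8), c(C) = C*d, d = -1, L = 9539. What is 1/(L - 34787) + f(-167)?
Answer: -4014433/25248 ≈ -159.00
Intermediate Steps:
c(C) = -C (c(C) = C*(-1) = -C)
f(T) = 8 + T (f(T) = T - (-1)*8 = T - 1*(-8) = T + 8 = 8 + T)
1/(L - 34787) + f(-167) = 1/(9539 - 34787) + (8 - 167) = 1/(-25248) - 159 = -1/25248 - 159 = -4014433/25248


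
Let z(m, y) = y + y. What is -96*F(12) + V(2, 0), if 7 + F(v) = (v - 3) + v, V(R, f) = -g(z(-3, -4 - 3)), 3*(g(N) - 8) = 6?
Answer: -1354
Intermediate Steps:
z(m, y) = 2*y
g(N) = 10 (g(N) = 8 + (⅓)*6 = 8 + 2 = 10)
V(R, f) = -10 (V(R, f) = -1*10 = -10)
F(v) = -10 + 2*v (F(v) = -7 + ((v - 3) + v) = -7 + ((-3 + v) + v) = -7 + (-3 + 2*v) = -10 + 2*v)
-96*F(12) + V(2, 0) = -96*(-10 + 2*12) - 10 = -96*(-10 + 24) - 10 = -96*14 - 10 = -1344 - 10 = -1354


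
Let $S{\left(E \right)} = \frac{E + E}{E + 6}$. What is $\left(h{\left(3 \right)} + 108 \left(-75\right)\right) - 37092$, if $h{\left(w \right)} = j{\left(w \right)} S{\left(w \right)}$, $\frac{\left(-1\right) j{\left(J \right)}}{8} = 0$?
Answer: $-45192$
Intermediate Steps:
$j{\left(J \right)} = 0$ ($j{\left(J \right)} = \left(-8\right) 0 = 0$)
$S{\left(E \right)} = \frac{2 E}{6 + E}$
$h{\left(w \right)} = 0$ ($h{\left(w \right)} = 0 \frac{2 w}{6 + w} = 0$)
$\left(h{\left(3 \right)} + 108 \left(-75\right)\right) - 37092 = \left(0 + 108 \left(-75\right)\right) - 37092 = \left(0 - 8100\right) - 37092 = -8100 - 37092 = -45192$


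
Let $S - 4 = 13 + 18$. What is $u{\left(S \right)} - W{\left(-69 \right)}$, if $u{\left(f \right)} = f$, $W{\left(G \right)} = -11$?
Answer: $46$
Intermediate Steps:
$S = 35$ ($S = 4 + \left(13 + 18\right) = 4 + 31 = 35$)
$u{\left(S \right)} - W{\left(-69 \right)} = 35 - -11 = 35 + 11 = 46$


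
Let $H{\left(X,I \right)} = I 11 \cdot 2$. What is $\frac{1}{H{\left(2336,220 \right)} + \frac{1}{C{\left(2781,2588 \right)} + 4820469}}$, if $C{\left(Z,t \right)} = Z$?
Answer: $\frac{4823250}{23344530001} \approx 0.00020661$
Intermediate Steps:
$H{\left(X,I \right)} = 22 I$ ($H{\left(X,I \right)} = 11 I 2 = 22 I$)
$\frac{1}{H{\left(2336,220 \right)} + \frac{1}{C{\left(2781,2588 \right)} + 4820469}} = \frac{1}{22 \cdot 220 + \frac{1}{2781 + 4820469}} = \frac{1}{4840 + \frac{1}{4823250}} = \frac{1}{\frac{23344530001}{4823250}} = \frac{4823250}{23344530001}$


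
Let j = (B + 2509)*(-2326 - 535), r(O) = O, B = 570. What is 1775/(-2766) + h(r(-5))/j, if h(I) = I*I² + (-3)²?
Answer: -15635687869/24365746554 ≈ -0.64171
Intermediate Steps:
h(I) = 9 + I³ (h(I) = I³ + 9 = 9 + I³)
j = -8809019 (j = (570 + 2509)*(-2326 - 535) = 3079*(-2861) = -8809019)
1775/(-2766) + h(r(-5))/j = 1775/(-2766) + (9 + (-5)³)/(-8809019) = 1775*(-1/2766) + (9 - 125)*(-1/8809019) = -1775/2766 - 116*(-1/8809019) = -1775/2766 + 116/8809019 = -15635687869/24365746554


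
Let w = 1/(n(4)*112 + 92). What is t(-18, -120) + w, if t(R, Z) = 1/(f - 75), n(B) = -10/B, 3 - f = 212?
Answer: -59/6674 ≈ -0.0088403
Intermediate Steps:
f = -209 (f = 3 - 1*212 = 3 - 212 = -209)
t(R, Z) = -1/284 (t(R, Z) = 1/(-209 - 75) = 1/(-284) = -1/284)
w = -1/188 (w = 1/(-10/4*112 + 92) = 1/(-10*¼*112 + 92) = 1/(-5/2*112 + 92) = 1/(-280 + 92) = 1/(-188) = -1/188 ≈ -0.0053191)
t(-18, -120) + w = -1/284 - 1/188 = -59/6674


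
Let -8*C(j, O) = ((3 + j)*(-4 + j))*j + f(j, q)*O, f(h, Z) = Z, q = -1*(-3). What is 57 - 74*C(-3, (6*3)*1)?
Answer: 1113/2 ≈ 556.50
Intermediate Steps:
q = 3
C(j, O) = -3*O/8 - j*(-4 + j)*(3 + j)/8 (C(j, O) = -(((3 + j)*(-4 + j))*j + 3*O)/8 = -(((-4 + j)*(3 + j))*j + 3*O)/8 = -(j*(-4 + j)*(3 + j) + 3*O)/8 = -(3*O + j*(-4 + j)*(3 + j))/8 = -3*O/8 - j*(-4 + j)*(3 + j)/8)
57 - 74*C(-3, (6*3)*1) = 57 - 74*(-3*6*3/8 - ⅛*(-3)³ + (⅛)*(-3)² + (3/2)*(-3)) = 57 - 74*(-27/4 - ⅛*(-27) + (⅛)*9 - 9/2) = 57 - 74*(-3/8*18 + 27/8 + 9/8 - 9/2) = 57 - 74*(-27/4 + 27/8 + 9/8 - 9/2) = 57 - 74*(-27/4) = 57 + 999/2 = 1113/2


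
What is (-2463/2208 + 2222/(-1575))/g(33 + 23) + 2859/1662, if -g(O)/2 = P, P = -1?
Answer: 293532241/642196800 ≈ 0.45708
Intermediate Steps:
g(O) = 2 (g(O) = -2*(-1) = 2)
(-2463/2208 + 2222/(-1575))/g(33 + 23) + 2859/1662 = (-2463/2208 + 2222/(-1575))/2 + 2859/1662 = (-2463*1/2208 + 2222*(-1/1575))*(½) + 2859*(1/1662) = (-821/736 - 2222/1575)*(½) + 953/554 = -2928467/1159200*½ + 953/554 = -2928467/2318400 + 953/554 = 293532241/642196800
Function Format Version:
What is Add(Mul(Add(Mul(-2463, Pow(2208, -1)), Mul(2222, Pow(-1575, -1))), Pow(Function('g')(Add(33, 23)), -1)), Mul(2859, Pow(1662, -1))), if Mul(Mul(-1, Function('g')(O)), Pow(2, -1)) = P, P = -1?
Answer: Rational(293532241, 642196800) ≈ 0.45708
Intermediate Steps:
Function('g')(O) = 2 (Function('g')(O) = Mul(-2, -1) = 2)
Add(Mul(Add(Mul(-2463, Pow(2208, -1)), Mul(2222, Pow(-1575, -1))), Pow(Function('g')(Add(33, 23)), -1)), Mul(2859, Pow(1662, -1))) = Add(Mul(Add(Mul(-2463, Pow(2208, -1)), Mul(2222, Pow(-1575, -1))), Pow(2, -1)), Mul(2859, Pow(1662, -1))) = Add(Mul(Add(Mul(-2463, Rational(1, 2208)), Mul(2222, Rational(-1, 1575))), Rational(1, 2)), Mul(2859, Rational(1, 1662))) = Add(Mul(Add(Rational(-821, 736), Rational(-2222, 1575)), Rational(1, 2)), Rational(953, 554)) = Add(Mul(Rational(-2928467, 1159200), Rational(1, 2)), Rational(953, 554)) = Add(Rational(-2928467, 2318400), Rational(953, 554)) = Rational(293532241, 642196800)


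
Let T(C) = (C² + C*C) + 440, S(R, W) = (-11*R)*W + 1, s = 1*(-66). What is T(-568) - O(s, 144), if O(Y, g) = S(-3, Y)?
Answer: 647865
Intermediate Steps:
s = -66
S(R, W) = 1 - 11*R*W (S(R, W) = -11*R*W + 1 = 1 - 11*R*W)
O(Y, g) = 1 + 33*Y (O(Y, g) = 1 - 11*(-3)*Y = 1 + 33*Y)
T(C) = 440 + 2*C² (T(C) = (C² + C²) + 440 = 2*C² + 440 = 440 + 2*C²)
T(-568) - O(s, 144) = (440 + 2*(-568)²) - (1 + 33*(-66)) = (440 + 2*322624) - (1 - 2178) = (440 + 645248) - 1*(-2177) = 645688 + 2177 = 647865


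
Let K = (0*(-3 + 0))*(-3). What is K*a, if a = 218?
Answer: 0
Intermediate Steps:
K = 0 (K = (0*(-3))*(-3) = 0*(-3) = 0)
K*a = 0*218 = 0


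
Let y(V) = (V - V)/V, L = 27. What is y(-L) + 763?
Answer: 763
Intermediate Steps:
y(V) = 0 (y(V) = 0/V = 0)
y(-L) + 763 = 0 + 763 = 763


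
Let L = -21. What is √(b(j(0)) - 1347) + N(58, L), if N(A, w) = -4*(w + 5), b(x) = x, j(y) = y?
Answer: 64 + I*√1347 ≈ 64.0 + 36.701*I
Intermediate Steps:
N(A, w) = -20 - 4*w (N(A, w) = -4*(5 + w) = -20 - 4*w)
√(b(j(0)) - 1347) + N(58, L) = √(0 - 1347) + (-20 - 4*(-21)) = √(-1347) + (-20 + 84) = I*√1347 + 64 = 64 + I*√1347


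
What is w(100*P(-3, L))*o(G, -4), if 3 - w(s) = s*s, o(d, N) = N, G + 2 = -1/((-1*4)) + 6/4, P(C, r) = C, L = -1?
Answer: 359988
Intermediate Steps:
G = -1/4 (G = -2 + (-1/((-1*4)) + 6/4) = -2 + (-1/(-4) + 6*(1/4)) = -2 + (-1*(-1/4) + 3/2) = -2 + (1/4 + 3/2) = -2 + 7/4 = -1/4 ≈ -0.25000)
w(s) = 3 - s**2 (w(s) = 3 - s*s = 3 - s**2)
w(100*P(-3, L))*o(G, -4) = (3 - (100*(-3))**2)*(-4) = (3 - 1*(-300)**2)*(-4) = (3 - 1*90000)*(-4) = (3 - 90000)*(-4) = -89997*(-4) = 359988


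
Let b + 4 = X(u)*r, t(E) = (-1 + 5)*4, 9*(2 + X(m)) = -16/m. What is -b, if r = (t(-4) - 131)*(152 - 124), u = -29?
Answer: -1628276/261 ≈ -6238.6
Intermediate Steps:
X(m) = -2 - 16/(9*m) (X(m) = -2 + (-16/m)/9 = -2 - 16/(9*m))
t(E) = 16 (t(E) = 4*4 = 16)
r = -3220 (r = (16 - 131)*(152 - 124) = -115*28 = -3220)
b = 1628276/261 (b = -4 + (-2 - 16/9/(-29))*(-3220) = -4 + (-2 - 16/9*(-1/29))*(-3220) = -4 + (-2 + 16/261)*(-3220) = -4 - 506/261*(-3220) = -4 + 1629320/261 = 1628276/261 ≈ 6238.6)
-b = -1*1628276/261 = -1628276/261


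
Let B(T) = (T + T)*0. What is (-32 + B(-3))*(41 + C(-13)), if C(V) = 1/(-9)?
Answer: -11776/9 ≈ -1308.4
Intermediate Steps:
C(V) = -⅑
B(T) = 0 (B(T) = (2*T)*0 = 0)
(-32 + B(-3))*(41 + C(-13)) = (-32 + 0)*(41 - ⅑) = -32*368/9 = -11776/9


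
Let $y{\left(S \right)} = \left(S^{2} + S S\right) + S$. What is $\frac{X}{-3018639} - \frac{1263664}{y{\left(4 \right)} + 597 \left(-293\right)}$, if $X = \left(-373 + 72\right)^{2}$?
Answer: $\frac{1266233559137}{175971560505} \approx 7.1957$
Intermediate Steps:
$X = 90601$ ($X = \left(-301\right)^{2} = 90601$)
$y{\left(S \right)} = S + 2 S^{2}$ ($y{\left(S \right)} = \left(S^{2} + S^{2}\right) + S = 2 S^{2} + S = S + 2 S^{2}$)
$\frac{X}{-3018639} - \frac{1263664}{y{\left(4 \right)} + 597 \left(-293\right)} = \frac{90601}{-3018639} - \frac{1263664}{4 \left(1 + 2 \cdot 4\right) + 597 \left(-293\right)} = 90601 \left(- \frac{1}{3018639}\right) - \frac{1263664}{4 \left(1 + 8\right) - 174921} = - \frac{90601}{3018639} - \frac{1263664}{4 \cdot 9 - 174921} = - \frac{90601}{3018639} - \frac{1263664}{36 - 174921} = - \frac{90601}{3018639} - \frac{1263664}{-174885} = - \frac{90601}{3018639} - - \frac{1263664}{174885} = - \frac{90601}{3018639} + \frac{1263664}{174885} = \frac{1266233559137}{175971560505}$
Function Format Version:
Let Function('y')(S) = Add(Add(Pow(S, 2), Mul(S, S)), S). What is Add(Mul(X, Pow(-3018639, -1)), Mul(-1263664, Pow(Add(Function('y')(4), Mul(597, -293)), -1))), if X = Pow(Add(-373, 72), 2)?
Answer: Rational(1266233559137, 175971560505) ≈ 7.1957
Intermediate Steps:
X = 90601 (X = Pow(-301, 2) = 90601)
Function('y')(S) = Add(S, Mul(2, Pow(S, 2))) (Function('y')(S) = Add(Add(Pow(S, 2), Pow(S, 2)), S) = Add(Mul(2, Pow(S, 2)), S) = Add(S, Mul(2, Pow(S, 2))))
Add(Mul(X, Pow(-3018639, -1)), Mul(-1263664, Pow(Add(Function('y')(4), Mul(597, -293)), -1))) = Add(Mul(90601, Pow(-3018639, -1)), Mul(-1263664, Pow(Add(Mul(4, Add(1, Mul(2, 4))), Mul(597, -293)), -1))) = Add(Mul(90601, Rational(-1, 3018639)), Mul(-1263664, Pow(Add(Mul(4, Add(1, 8)), -174921), -1))) = Add(Rational(-90601, 3018639), Mul(-1263664, Pow(Add(Mul(4, 9), -174921), -1))) = Add(Rational(-90601, 3018639), Mul(-1263664, Pow(Add(36, -174921), -1))) = Add(Rational(-90601, 3018639), Mul(-1263664, Pow(-174885, -1))) = Add(Rational(-90601, 3018639), Mul(-1263664, Rational(-1, 174885))) = Add(Rational(-90601, 3018639), Rational(1263664, 174885)) = Rational(1266233559137, 175971560505)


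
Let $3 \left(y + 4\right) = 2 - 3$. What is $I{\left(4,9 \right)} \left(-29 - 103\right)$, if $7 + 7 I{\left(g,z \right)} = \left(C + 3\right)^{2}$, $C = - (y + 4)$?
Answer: $- \frac{1628}{21} \approx -77.524$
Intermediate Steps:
$y = - \frac{13}{3}$ ($y = -4 + \frac{2 - 3}{3} = -4 + \frac{1}{3} \left(-1\right) = -4 - \frac{1}{3} = - \frac{13}{3} \approx -4.3333$)
$C = \frac{1}{3}$ ($C = - (- \frac{13}{3} + 4) = \left(-1\right) \left(- \frac{1}{3}\right) = \frac{1}{3} \approx 0.33333$)
$I{\left(g,z \right)} = \frac{37}{63}$ ($I{\left(g,z \right)} = -1 + \frac{\left(\frac{1}{3} + 3\right)^{2}}{7} = -1 + \frac{\left(\frac{10}{3}\right)^{2}}{7} = -1 + \frac{1}{7} \cdot \frac{100}{9} = -1 + \frac{100}{63} = \frac{37}{63}$)
$I{\left(4,9 \right)} \left(-29 - 103\right) = \frac{37 \left(-29 - 103\right)}{63} = \frac{37}{63} \left(-132\right) = - \frac{1628}{21}$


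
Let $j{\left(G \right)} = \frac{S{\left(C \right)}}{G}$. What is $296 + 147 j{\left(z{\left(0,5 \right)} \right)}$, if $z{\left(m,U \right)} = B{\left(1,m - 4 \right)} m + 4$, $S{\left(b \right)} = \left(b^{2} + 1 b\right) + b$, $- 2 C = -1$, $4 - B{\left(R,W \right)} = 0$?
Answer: $\frac{5471}{16} \approx 341.94$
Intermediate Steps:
$B{\left(R,W \right)} = 4$ ($B{\left(R,W \right)} = 4 - 0 = 4 + 0 = 4$)
$C = \frac{1}{2}$ ($C = \left(- \frac{1}{2}\right) \left(-1\right) = \frac{1}{2} \approx 0.5$)
$S{\left(b \right)} = b^{2} + 2 b$ ($S{\left(b \right)} = \left(b^{2} + b\right) + b = \left(b + b^{2}\right) + b = b^{2} + 2 b$)
$z{\left(m,U \right)} = 4 + 4 m$ ($z{\left(m,U \right)} = 4 m + 4 = 4 + 4 m$)
$j{\left(G \right)} = \frac{5}{4 G}$ ($j{\left(G \right)} = \frac{\frac{1}{2} \left(2 + \frac{1}{2}\right)}{G} = \frac{\frac{1}{2} \cdot \frac{5}{2}}{G} = \frac{5}{4 G}$)
$296 + 147 j{\left(z{\left(0,5 \right)} \right)} = 296 + 147 \frac{5}{4 \left(4 + 4 \cdot 0\right)} = 296 + 147 \frac{5}{4 \left(4 + 0\right)} = 296 + 147 \frac{5}{4 \cdot 4} = 296 + 147 \cdot \frac{5}{4} \cdot \frac{1}{4} = 296 + 147 \cdot \frac{5}{16} = 296 + \frac{735}{16} = \frac{5471}{16}$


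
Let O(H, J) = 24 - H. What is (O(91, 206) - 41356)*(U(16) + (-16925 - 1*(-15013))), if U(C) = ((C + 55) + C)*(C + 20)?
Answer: -50536060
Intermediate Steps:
U(C) = (20 + C)*(55 + 2*C) (U(C) = ((55 + C) + C)*(20 + C) = (55 + 2*C)*(20 + C) = (20 + C)*(55 + 2*C))
(O(91, 206) - 41356)*(U(16) + (-16925 - 1*(-15013))) = ((24 - 1*91) - 41356)*((1100 + 2*16² + 95*16) + (-16925 - 1*(-15013))) = ((24 - 91) - 41356)*((1100 + 2*256 + 1520) + (-16925 + 15013)) = (-67 - 41356)*((1100 + 512 + 1520) - 1912) = -41423*(3132 - 1912) = -41423*1220 = -50536060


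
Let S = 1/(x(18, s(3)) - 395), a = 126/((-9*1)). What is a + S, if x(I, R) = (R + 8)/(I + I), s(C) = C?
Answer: -198962/14209 ≈ -14.003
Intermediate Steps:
x(I, R) = (8 + R)/(2*I) (x(I, R) = (8 + R)/((2*I)) = (8 + R)*(1/(2*I)) = (8 + R)/(2*I))
a = -14 (a = 126/(-9) = 126*(-⅑) = -14)
S = -36/14209 (S = 1/((½)*(8 + 3)/18 - 395) = 1/((½)*(1/18)*11 - 395) = 1/(11/36 - 395) = 1/(-14209/36) = -36/14209 ≈ -0.0025336)
a + S = -14 - 36/14209 = -198962/14209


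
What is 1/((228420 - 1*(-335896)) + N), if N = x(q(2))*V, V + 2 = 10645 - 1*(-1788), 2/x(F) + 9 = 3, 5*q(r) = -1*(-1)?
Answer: 3/1680517 ≈ 1.7852e-6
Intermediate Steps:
q(r) = ⅕ (q(r) = (-1*(-1))/5 = (⅕)*1 = ⅕)
x(F) = -⅓ (x(F) = 2/(-9 + 3) = 2/(-6) = 2*(-⅙) = -⅓)
V = 12431 (V = -2 + (10645 - 1*(-1788)) = -2 + (10645 + 1788) = -2 + 12433 = 12431)
N = -12431/3 (N = -⅓*12431 = -12431/3 ≈ -4143.7)
1/((228420 - 1*(-335896)) + N) = 1/((228420 - 1*(-335896)) - 12431/3) = 1/((228420 + 335896) - 12431/3) = 1/(564316 - 12431/3) = 1/(1680517/3) = 3/1680517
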